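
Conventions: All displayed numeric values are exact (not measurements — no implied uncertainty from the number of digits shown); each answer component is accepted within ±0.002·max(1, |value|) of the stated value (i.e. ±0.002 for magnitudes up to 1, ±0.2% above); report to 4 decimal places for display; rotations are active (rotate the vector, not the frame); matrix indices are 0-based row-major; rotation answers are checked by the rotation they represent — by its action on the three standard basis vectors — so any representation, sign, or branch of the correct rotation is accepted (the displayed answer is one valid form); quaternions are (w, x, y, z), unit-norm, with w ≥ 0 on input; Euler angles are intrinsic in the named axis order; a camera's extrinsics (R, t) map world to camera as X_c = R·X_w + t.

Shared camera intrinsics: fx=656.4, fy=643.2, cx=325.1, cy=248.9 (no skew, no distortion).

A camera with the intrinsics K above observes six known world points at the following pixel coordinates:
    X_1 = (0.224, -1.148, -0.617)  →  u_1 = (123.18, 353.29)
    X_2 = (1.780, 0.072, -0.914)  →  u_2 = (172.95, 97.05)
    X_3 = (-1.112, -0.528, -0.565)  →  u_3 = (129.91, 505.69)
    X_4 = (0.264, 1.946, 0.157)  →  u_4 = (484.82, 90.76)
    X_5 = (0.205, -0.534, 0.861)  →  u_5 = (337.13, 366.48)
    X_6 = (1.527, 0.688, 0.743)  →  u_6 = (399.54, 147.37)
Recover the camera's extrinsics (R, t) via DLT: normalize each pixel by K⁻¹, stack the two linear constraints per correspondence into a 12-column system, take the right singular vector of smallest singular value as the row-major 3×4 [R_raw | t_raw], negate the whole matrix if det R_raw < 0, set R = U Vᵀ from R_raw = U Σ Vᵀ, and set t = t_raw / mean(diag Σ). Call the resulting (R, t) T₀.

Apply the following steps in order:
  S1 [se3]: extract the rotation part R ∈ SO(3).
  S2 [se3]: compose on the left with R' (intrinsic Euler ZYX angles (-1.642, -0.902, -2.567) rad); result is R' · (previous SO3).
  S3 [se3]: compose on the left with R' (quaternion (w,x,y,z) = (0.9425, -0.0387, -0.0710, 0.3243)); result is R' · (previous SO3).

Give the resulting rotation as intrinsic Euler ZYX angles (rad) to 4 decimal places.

rotation (euler_zyx) = (0.4830, 0.0021, 1.1208)

source (pnp_recover): camera pose = R=[-0.0397 0.5258 0.8497; -0.7409 -0.5860 0.3281; 0.6704 -0.6165 0.4128], t=(-0.3500, 0.4801, 4.2300)
after S1 (rot_of_se3): [-0.0397 0.5258 0.8497; -0.7409 -0.5860 0.3281; 0.6704 -0.6165 0.4128]
after S2 (compose_so3): [0.9766 0.1799 -0.1177; -0.1709 0.3179 -0.9326; -0.1304 0.9309 0.3412]
after S3 (compose_so3): [0.8856 -0.2003 0.4190; 0.4644 0.3861 -0.7970; -0.0021 0.9005 0.4349]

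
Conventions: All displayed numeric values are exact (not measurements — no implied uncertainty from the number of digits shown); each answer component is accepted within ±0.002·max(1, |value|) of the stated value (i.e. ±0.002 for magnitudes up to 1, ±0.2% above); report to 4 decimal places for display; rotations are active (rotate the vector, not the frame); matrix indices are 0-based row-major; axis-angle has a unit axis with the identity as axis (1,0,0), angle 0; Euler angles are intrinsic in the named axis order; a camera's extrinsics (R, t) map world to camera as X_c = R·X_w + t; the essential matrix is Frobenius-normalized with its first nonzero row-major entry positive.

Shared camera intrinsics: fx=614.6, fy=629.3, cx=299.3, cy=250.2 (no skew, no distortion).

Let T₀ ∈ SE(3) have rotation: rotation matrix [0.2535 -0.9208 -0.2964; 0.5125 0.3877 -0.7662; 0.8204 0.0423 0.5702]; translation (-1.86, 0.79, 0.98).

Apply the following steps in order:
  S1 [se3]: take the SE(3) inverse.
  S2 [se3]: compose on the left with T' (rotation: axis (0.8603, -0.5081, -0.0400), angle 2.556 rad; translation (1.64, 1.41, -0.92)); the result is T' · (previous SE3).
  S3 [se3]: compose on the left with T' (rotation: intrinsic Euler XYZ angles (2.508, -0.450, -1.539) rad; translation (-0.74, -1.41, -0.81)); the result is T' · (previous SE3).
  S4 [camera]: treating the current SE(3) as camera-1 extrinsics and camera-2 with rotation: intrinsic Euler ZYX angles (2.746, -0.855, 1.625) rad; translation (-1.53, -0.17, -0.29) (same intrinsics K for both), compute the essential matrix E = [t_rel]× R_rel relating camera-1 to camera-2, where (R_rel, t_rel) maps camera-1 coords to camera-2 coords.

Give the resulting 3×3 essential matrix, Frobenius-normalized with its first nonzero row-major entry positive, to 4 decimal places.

matrix = [0.2964 -0.5751 0.0092; -0.5544 -0.1545 -0.3055; -0.1156 -0.3523 -0.1387]

after S1 (invert_se3): R=[0.2535 0.5125 0.8204; -0.9208 0.3877 0.0423; -0.2964 -0.7662 0.5702], t=(-0.7374, -2.0605, -0.5048)
after S2 (compose_se3): R=[0.9524 0.2298 0.2005; 0.2526 -0.2258 -0.9409; -0.1709 0.9467 -0.2731], t=(3.0333, 2.9803, -1.7182)
after S3 (compose_se3): R=[0.3290 -0.6084 -0.7222; 0.7790 -0.2576 0.5717; -0.5339 -0.7507 0.3892], t=(2.7764, 1.0810, -2.3800)
after S4 (essential): [0.2964 -0.5751 0.0092; -0.5544 -0.1545 -0.3055; -0.1156 -0.3523 -0.1387]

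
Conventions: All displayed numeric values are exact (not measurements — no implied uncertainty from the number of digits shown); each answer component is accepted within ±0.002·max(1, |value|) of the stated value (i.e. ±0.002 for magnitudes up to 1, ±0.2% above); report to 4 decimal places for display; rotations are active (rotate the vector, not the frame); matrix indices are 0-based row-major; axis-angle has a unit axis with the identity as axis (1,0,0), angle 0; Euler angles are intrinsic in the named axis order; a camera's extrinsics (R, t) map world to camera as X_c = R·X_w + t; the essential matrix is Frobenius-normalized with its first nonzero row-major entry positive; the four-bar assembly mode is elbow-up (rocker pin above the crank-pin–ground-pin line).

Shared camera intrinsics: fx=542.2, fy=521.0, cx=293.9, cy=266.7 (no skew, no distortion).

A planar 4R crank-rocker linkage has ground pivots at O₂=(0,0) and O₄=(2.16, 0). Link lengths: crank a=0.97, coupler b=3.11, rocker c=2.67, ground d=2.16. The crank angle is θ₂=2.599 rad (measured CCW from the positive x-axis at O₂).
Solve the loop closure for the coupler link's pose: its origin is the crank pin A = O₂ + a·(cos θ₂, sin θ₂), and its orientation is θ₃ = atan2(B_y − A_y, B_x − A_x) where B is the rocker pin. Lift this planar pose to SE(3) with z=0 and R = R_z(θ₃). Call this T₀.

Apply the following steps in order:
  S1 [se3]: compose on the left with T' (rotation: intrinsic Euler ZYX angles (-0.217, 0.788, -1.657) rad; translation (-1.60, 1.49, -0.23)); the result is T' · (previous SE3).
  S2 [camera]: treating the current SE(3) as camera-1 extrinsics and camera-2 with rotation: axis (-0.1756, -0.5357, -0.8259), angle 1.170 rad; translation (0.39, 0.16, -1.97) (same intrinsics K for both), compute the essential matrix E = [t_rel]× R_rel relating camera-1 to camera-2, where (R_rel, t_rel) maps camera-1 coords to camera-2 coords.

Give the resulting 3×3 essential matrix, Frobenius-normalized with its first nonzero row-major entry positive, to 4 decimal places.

source (fourbar_fk): coupler pose = R=[0.7431 -0.6692 0.0000; 0.6692 0.7431 0.0000; 0.0000 0.0000 1.0000], t=(-0.8307, 0.5009, 0.0000)
after S1 (compose_se3): R=[0.0378 -0.9872 0.1549; -0.0673 0.1521 0.9861; -0.9970 -0.0477 -0.0607], t=(-2.5269, 1.6502, 0.0070)
after S2 (essential): [0.3042 -0.0270 -0.5964; -0.4868 -0.3433 -0.0928; 0.1989 0.2379 0.3023]

matrix = [0.3042 -0.0270 -0.5964; -0.4868 -0.3433 -0.0928; 0.1989 0.2379 0.3023]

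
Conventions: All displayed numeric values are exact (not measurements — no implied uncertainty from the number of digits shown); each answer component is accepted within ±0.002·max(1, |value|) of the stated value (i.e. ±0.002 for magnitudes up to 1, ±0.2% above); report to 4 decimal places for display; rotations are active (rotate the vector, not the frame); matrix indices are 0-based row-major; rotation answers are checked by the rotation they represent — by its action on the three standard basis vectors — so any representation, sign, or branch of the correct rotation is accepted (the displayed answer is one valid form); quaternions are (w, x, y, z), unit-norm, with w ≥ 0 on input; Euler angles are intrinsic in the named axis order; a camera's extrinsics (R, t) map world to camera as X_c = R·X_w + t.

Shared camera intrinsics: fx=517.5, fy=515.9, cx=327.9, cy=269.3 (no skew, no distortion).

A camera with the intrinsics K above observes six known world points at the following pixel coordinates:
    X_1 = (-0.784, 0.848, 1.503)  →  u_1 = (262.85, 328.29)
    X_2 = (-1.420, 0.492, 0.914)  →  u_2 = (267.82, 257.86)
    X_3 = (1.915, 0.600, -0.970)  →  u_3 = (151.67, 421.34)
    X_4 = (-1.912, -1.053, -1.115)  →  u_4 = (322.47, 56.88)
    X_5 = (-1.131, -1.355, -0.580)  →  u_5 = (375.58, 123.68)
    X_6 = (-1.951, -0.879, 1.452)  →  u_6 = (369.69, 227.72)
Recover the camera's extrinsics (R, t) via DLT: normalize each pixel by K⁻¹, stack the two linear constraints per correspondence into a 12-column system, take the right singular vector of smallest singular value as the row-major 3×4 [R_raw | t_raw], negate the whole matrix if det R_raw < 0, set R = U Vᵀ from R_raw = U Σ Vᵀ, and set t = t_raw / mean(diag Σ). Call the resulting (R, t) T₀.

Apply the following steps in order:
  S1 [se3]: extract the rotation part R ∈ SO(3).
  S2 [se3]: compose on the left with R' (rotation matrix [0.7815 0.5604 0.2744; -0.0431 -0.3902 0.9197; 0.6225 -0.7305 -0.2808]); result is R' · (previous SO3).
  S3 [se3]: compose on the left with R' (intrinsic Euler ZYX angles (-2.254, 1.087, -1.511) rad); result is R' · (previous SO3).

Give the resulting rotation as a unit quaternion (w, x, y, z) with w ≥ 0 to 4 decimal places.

rotation (quat) = (0.1446, 0.2702, -0.9347, -0.1799)

source (pnp_recover): camera pose = R=[0.1251 -0.9387 0.3213; 0.6868 0.3156 0.6547; -0.7160 0.1388 0.6842], t=(-0.4499, 0.0698, 5.1397)
after S1 (rot_of_se3): [0.1251 -0.9387 0.3213; 0.6868 0.3156 0.6547; -0.7160 0.1388 0.6842]
after S2 (compose_so3): [0.2862 -0.5186 0.8057; -0.9319 0.0449 0.3599; -0.2229 -0.8538 -0.4704]
after S3 (compose_so3): [-0.8122 -0.4531 -0.3676; -0.5572 0.7893 0.2582; 0.1731 0.4145 -0.8934]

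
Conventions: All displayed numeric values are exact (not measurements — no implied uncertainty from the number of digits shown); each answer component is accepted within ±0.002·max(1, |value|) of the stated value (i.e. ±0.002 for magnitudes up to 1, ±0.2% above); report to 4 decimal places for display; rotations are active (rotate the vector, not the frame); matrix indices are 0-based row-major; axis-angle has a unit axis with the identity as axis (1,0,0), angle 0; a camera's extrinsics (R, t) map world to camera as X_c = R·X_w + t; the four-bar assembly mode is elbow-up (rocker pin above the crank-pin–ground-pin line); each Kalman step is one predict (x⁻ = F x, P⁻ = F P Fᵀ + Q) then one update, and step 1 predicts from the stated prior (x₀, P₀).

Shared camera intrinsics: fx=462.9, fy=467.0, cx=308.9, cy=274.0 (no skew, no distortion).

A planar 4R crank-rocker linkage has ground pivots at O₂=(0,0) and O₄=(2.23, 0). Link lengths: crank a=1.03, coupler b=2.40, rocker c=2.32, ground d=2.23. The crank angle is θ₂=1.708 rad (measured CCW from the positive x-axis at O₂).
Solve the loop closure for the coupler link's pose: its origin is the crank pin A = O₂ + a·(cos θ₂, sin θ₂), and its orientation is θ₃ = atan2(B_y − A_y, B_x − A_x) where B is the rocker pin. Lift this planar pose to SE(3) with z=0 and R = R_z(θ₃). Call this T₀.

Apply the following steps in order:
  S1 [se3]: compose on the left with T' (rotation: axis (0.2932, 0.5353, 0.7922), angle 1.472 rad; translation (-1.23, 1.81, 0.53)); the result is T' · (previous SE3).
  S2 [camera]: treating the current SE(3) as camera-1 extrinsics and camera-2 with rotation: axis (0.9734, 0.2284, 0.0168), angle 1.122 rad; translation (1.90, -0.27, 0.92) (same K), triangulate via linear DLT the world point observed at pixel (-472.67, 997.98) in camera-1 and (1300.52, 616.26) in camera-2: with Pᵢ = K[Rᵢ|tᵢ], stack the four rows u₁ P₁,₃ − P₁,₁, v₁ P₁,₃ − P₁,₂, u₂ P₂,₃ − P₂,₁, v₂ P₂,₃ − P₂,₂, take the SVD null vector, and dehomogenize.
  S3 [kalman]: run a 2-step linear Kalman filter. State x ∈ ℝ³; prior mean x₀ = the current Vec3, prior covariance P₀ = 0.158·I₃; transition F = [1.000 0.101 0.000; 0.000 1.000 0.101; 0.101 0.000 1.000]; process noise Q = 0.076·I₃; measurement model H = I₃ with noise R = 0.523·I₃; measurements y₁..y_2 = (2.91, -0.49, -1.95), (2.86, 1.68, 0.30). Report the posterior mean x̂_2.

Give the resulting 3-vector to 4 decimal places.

result = (2.5276, 1.1329, -0.3459)

source (fourbar_fk): coupler pose = R=[0.8472 -0.5312 0.0000; 0.5312 0.8472 0.0000; 0.0000 0.0000 1.0000], t=(-0.1409, 1.0203, 0.0000)
after S1 (compose_se3): R=[-0.1945 -0.6415 0.7420; 0.9773 -0.1916 0.0905; 0.0841 0.7428 0.6642], t=(-1.9148, 2.0431, 1.2632)
after S2 (triangulate): (1.8254, 1.6361, -0.6035)
after S3 (kf_track): (2.5276, 1.1329, -0.3459)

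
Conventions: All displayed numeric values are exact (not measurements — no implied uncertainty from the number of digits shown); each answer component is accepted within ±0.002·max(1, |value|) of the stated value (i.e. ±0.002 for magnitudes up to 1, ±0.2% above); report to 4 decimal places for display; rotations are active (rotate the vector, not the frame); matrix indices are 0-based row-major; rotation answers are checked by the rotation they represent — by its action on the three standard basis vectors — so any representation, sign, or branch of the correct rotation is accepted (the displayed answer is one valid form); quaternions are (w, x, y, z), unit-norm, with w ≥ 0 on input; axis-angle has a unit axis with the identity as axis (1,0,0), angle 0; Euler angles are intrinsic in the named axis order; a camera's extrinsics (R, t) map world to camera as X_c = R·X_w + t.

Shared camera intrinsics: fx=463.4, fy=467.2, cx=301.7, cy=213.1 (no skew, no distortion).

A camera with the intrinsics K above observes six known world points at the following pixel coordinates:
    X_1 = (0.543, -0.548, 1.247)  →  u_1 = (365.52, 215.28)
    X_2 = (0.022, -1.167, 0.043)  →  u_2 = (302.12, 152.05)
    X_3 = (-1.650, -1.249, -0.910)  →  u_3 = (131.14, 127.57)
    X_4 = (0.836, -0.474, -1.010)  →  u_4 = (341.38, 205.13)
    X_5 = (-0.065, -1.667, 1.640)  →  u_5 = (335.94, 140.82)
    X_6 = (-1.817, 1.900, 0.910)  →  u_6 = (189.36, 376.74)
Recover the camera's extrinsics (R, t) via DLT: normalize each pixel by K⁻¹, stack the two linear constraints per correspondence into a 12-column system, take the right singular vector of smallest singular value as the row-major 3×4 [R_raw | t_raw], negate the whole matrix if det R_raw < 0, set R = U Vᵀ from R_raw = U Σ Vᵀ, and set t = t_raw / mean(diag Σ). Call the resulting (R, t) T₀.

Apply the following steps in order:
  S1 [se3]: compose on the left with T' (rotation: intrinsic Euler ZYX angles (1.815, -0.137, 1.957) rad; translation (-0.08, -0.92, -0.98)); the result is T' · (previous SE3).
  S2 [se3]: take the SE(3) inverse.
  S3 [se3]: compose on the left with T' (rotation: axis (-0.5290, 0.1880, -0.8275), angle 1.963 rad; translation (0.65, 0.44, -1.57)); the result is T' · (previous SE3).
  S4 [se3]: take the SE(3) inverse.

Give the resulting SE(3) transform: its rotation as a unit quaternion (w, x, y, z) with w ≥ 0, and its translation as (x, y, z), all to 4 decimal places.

rotation (quat) = (0.4033, -0.8660, -0.2754, -0.1072), translation = (3.9900, 1.5801, -3.5704)

source (pnp_recover): camera pose = R=[0.9347 -0.0680 0.3490; 0.0418 0.9957 0.0822; -0.3531 -0.0622 0.9335], t=(-0.1100, 0.4500, 5.3102)
after S1 (compose_se3): R=[-0.5203 0.3555 0.7765; 0.8004 -0.1140 0.5885; 0.2978 0.9277 -0.2253], t=(4.8317, 0.4144, -2.5635)
after S2 (invert_se3): R=[-0.5203 0.8004 0.2978; 0.3555 -0.1140 0.9277; 0.7765 0.5885 -0.2253], t=(2.9454, 0.7076, -4.5730)
after S3 (compose_se3): R=[0.8253 0.3906 0.4078; 0.5635 -0.5230 -0.6395; -0.0365 0.7576 -0.6517], t=(-2.4540, -3.7053, -3.3782)
after S4 (invert_se3): R=[0.8253 0.5635 -0.0365; 0.3906 -0.5230 0.7576; 0.4078 -0.6395 -0.6517], t=(3.9900, 1.5801, -3.5704)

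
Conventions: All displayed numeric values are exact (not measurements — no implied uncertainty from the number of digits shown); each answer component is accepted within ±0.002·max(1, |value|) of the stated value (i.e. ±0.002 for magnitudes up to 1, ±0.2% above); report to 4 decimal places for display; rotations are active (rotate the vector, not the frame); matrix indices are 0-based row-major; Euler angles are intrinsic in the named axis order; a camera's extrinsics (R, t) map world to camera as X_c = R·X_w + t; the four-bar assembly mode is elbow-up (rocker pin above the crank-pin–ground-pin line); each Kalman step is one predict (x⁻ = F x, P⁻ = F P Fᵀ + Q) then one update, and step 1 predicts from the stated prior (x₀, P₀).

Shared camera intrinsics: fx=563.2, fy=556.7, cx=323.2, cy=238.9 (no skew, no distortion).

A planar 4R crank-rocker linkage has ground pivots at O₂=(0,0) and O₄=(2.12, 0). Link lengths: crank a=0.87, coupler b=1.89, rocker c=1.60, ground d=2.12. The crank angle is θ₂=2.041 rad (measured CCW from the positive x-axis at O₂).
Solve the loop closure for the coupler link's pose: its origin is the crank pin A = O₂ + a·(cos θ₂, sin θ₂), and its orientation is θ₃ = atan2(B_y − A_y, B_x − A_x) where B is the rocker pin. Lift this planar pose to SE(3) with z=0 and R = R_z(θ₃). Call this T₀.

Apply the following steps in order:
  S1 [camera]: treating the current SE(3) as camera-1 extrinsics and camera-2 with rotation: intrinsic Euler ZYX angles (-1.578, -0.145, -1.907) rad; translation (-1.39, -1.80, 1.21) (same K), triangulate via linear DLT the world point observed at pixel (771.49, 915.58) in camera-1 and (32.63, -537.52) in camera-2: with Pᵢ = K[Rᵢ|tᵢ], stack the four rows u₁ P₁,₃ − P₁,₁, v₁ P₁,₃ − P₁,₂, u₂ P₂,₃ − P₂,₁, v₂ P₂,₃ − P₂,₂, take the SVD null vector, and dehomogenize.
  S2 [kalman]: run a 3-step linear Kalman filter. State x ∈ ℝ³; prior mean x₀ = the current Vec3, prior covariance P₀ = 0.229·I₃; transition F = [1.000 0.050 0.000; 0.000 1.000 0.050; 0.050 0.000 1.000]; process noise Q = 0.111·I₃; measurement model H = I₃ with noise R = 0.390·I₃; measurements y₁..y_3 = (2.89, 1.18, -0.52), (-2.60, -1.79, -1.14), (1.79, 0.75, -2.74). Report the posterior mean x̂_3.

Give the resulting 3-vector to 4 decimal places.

source (fourbar_fk): coupler pose = R=[0.9401 -0.3409 0.0000; 0.3409 0.9401 0.0000; 0.0000 0.0000 1.0000], t=(-0.3942, 0.7756, 0.0000)
after S1 (triangulate): (0.5597, -0.5236, 0.3901)
after S2 (kf_track): (0.5981, -0.0872, -1.4017)

result = (0.5981, -0.0872, -1.4017)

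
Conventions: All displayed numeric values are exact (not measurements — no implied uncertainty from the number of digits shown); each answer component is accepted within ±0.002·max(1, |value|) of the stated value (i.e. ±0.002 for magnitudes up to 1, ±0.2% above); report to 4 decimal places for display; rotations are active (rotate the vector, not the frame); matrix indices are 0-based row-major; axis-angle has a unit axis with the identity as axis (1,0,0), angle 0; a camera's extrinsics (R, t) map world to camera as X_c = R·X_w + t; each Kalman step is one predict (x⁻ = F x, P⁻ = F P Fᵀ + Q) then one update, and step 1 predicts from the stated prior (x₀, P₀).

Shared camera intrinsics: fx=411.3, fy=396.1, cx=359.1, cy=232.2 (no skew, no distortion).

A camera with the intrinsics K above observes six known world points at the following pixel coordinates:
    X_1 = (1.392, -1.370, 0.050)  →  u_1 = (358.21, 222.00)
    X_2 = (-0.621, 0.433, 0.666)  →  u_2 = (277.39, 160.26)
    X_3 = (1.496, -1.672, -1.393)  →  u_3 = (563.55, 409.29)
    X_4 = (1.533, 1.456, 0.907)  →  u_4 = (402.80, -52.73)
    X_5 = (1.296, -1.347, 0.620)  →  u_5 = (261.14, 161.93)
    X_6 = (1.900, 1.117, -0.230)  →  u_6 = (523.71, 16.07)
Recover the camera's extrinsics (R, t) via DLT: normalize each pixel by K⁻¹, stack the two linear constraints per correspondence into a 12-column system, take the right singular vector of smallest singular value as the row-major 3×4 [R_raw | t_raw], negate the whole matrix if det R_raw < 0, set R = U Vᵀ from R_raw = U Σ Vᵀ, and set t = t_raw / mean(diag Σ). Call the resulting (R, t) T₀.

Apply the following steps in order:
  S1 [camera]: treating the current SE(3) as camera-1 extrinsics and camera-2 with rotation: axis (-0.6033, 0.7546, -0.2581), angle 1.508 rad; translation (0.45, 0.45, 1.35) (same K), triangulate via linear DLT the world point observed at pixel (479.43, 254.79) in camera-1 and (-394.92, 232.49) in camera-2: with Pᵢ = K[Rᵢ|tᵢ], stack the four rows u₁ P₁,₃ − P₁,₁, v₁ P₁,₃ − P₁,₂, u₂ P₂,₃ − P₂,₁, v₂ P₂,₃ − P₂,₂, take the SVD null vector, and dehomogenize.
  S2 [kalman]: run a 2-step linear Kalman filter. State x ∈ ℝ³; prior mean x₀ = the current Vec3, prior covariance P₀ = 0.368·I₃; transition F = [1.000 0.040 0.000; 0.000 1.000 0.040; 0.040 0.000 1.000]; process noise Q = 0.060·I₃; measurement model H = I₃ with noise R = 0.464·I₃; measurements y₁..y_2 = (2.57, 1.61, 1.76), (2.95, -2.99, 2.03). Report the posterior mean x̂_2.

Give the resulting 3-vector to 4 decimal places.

result = (1.9289, -0.4311, 0.7375)

source (pnp_recover): camera pose = R=[0.5236 0.3464 -0.7783; -0.4141 -0.6949 -0.5879; -0.7445 0.6301 -0.2204], t=(-0.2201, -0.4001, 4.0101)
after S1 (triangulate): (0.0266, 0.5436, -1.8008)
after S2 (kf_track): (1.9289, -0.4311, 0.7375)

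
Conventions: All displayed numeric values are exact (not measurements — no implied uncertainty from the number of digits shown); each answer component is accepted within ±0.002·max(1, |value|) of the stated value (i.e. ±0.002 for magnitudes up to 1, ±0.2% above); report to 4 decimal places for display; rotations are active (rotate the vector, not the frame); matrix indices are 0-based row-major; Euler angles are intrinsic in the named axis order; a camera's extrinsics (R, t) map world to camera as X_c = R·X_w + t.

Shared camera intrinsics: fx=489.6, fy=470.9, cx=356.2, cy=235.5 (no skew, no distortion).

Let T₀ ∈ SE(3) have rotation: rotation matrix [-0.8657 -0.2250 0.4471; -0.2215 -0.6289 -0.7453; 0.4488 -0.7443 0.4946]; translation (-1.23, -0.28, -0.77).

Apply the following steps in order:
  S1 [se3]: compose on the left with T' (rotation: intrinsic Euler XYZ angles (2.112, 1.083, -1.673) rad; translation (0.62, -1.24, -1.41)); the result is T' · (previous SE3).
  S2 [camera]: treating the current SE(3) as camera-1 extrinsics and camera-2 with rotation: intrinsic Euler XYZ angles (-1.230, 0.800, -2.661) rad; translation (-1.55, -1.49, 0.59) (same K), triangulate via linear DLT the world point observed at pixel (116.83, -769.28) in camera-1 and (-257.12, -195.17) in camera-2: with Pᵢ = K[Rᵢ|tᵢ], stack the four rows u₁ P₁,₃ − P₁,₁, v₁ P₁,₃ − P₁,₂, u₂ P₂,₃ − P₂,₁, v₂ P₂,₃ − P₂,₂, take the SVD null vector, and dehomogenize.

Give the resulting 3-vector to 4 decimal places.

after S1 (compose_se3): R=[0.3346 -0.9399 0.0680; -0.7356 -0.3056 -0.6046; 0.5891 0.1523 -0.7936], t=(-0.1319, -1.6916, -0.2205)
after S2 (triangulate): (1.3848, 0.9480, -0.6188)

result = (1.3848, 0.9480, -0.6188)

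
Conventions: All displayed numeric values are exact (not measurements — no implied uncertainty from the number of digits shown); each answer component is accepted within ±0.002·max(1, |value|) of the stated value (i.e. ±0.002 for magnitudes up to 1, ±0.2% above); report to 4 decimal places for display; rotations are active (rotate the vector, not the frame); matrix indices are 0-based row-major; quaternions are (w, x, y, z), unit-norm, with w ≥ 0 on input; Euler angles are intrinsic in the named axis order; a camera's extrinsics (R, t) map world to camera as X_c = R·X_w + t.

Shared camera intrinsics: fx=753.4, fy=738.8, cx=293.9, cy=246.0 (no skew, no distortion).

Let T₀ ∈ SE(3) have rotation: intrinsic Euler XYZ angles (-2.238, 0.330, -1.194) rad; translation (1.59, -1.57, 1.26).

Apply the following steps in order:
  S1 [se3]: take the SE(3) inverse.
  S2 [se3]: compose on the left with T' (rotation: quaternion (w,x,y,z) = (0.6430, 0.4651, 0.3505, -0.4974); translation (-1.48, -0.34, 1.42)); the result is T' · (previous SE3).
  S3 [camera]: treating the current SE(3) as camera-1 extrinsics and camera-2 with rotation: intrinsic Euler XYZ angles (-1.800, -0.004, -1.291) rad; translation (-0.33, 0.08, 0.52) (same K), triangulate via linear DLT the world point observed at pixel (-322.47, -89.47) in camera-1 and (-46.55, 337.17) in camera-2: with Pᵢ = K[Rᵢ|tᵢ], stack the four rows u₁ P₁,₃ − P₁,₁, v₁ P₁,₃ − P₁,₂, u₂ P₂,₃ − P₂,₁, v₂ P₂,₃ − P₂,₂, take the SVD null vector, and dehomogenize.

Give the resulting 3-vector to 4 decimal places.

result = (1.2908, -0.9842, -0.1750)

after S1 (invert_se3): R=[0.3481 0.4817 0.8042; 0.8797 -0.4644 -0.1026; 0.3240 0.7432 -0.5854], t=(-0.8105, -1.9985, 1.3892)
after S2 (compose_se3): R=[0.9359 -0.3323 0.1166; -0.3521 -0.8884 0.2946; 0.0057 -0.3168 -0.9485], t=(-3.6368, -1.5461, 2.1087)
after S3 (triangulate): (1.2908, -0.9842, -0.1750)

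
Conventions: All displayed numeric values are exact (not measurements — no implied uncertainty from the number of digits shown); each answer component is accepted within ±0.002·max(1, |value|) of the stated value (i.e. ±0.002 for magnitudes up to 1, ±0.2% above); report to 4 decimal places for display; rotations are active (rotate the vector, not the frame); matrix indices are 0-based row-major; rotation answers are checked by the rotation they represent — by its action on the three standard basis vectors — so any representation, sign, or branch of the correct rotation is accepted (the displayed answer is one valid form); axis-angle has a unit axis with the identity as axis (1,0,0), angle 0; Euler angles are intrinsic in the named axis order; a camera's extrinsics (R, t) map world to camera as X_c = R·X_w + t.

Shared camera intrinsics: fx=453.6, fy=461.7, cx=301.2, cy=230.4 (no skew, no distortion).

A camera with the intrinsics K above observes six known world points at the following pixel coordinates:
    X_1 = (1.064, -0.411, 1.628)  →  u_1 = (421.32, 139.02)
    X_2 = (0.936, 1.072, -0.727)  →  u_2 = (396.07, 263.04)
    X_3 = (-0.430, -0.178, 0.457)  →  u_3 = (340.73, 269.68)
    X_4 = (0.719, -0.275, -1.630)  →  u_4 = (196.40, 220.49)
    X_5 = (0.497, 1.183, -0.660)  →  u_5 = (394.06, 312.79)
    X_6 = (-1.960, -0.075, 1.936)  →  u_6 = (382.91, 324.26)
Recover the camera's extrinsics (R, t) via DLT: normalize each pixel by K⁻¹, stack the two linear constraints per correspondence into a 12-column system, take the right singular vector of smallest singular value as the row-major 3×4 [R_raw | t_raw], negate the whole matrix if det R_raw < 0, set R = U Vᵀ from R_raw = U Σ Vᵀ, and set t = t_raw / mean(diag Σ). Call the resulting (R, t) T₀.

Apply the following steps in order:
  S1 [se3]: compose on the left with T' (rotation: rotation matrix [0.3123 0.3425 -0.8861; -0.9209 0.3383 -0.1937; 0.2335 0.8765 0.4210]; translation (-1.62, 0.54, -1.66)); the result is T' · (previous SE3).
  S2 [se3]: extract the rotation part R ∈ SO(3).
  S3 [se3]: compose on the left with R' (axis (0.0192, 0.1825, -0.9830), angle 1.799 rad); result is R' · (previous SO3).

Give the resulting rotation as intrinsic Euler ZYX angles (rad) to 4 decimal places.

rotation (euler_zyx) = (3.0443, 0.9797, 0.4403)

source (pnp_recover): camera pose = R=[0.2128 0.6454 0.7336; -0.8292 0.5164 -0.2138; -0.5168 -0.5628 0.6451], t=(0.3600, 0.3100, 4.9898)
after S1 (compose_se3): R=[0.2404 0.8771 -0.4158; -0.3764 -0.3106 -0.8728; -0.8947 0.3664 0.2555], t=(-5.8229, -0.6532, 0.7966)
after S2 (rot_of_se3): [0.2404 0.8771 -0.4158; -0.3764 -0.3106 -0.8728; -0.8947 0.3664 0.2555]
after S3 (compose_so3): [-0.5547 -0.4401 -0.7062; 0.0541 -0.8660 0.4972; -0.8303 0.2375 0.5041]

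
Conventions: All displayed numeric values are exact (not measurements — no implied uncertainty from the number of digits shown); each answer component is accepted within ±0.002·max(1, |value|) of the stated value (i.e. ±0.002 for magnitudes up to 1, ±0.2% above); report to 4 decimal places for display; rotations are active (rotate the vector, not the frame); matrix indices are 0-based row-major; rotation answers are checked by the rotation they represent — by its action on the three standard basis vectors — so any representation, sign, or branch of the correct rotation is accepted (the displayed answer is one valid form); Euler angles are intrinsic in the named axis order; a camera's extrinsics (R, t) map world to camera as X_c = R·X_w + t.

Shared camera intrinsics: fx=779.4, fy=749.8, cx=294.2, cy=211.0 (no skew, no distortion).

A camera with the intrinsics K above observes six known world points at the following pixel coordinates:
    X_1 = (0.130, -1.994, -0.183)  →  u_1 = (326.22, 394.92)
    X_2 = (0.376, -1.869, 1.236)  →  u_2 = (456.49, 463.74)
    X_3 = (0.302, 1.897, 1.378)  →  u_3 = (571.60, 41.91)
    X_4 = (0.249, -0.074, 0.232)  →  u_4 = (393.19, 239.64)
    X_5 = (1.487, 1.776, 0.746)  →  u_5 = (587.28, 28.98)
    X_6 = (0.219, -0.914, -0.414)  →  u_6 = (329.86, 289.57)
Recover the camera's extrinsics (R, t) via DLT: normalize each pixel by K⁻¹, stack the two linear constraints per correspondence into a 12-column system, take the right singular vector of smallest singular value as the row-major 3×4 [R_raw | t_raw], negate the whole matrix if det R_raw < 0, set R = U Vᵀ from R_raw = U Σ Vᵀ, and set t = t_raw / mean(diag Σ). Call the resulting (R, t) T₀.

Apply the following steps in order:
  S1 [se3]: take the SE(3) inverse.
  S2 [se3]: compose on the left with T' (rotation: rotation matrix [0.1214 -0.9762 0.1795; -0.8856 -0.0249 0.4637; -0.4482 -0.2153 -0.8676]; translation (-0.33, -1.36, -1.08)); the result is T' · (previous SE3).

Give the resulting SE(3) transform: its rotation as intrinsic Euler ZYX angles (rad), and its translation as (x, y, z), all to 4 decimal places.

rotation (euler_zyx) = (-1.2920, 1.1191, -0.1204), translation = (-2.8485, 4.1191, -3.4268)

source (pnp_recover): camera pose = R=[0.7895 0.0869 0.6076; -0.1982 -0.9008 0.3863; 0.5809 -0.4254 -0.6940], t=(0.4900, 0.1400, 6.4507)
after S1 (invert_se3): R=[0.7895 -0.1982 0.5809; 0.0869 -0.9008 -0.4254; 0.6076 0.3863 -0.6940], t=(-4.1064, 2.8276, 4.1247)
after S2 (compose_se3): R=[0.1201 0.9247 0.3612; -0.4196 0.3771 -0.8257; -0.8997 -0.0524 0.4333], t=(-2.8485, 4.1191, -3.4268)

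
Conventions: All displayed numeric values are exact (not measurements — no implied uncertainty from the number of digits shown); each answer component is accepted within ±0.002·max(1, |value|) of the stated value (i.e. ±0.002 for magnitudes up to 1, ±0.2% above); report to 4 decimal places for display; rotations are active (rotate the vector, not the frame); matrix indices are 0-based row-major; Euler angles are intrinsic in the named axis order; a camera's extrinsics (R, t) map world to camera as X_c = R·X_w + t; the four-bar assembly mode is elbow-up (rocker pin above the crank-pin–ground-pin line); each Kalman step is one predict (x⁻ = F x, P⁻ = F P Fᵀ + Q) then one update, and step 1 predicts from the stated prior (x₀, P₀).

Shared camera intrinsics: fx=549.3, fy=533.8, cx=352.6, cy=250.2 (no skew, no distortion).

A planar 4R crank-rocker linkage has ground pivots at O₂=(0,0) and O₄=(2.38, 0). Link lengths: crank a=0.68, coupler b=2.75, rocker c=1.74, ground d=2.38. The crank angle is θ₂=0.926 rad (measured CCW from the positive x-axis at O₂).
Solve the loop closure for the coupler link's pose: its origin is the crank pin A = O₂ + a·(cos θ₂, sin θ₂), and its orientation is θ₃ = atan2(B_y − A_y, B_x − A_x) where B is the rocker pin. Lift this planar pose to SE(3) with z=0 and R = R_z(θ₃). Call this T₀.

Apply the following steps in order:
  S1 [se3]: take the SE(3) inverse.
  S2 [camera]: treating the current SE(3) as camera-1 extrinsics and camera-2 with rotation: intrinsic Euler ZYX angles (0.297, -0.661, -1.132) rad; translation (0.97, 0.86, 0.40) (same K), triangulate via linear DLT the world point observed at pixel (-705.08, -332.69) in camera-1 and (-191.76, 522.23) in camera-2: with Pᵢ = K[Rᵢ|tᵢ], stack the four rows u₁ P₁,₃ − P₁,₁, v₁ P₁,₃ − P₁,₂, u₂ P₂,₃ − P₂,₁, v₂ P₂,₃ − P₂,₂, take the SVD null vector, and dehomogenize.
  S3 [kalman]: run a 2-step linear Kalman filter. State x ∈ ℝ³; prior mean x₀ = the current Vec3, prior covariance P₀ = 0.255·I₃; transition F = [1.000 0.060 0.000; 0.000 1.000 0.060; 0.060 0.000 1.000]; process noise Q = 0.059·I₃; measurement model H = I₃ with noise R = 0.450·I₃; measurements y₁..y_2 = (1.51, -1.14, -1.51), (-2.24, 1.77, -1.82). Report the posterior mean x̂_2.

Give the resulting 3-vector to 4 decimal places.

source (fourbar_fk): coupler pose = R=[0.9151 -0.4032 0.0000; 0.4032 0.9151 0.0000; 0.0000 0.0000 1.0000], t=(0.4087, 0.5435, 0.0000)
after S1 (invert_se3): R=[0.9151 0.4032 0.0000; -0.4032 0.9151 0.0000; 0.0000 0.0000 1.0000], t=(-0.5932, -0.3325, 0.0000)
after S2 (triangulate): (-1.1965, -1.6131, 1.2145)
after S3 (kf_track): (-0.9312, -0.3223, -0.5724)

result = (-0.9312, -0.3223, -0.5724)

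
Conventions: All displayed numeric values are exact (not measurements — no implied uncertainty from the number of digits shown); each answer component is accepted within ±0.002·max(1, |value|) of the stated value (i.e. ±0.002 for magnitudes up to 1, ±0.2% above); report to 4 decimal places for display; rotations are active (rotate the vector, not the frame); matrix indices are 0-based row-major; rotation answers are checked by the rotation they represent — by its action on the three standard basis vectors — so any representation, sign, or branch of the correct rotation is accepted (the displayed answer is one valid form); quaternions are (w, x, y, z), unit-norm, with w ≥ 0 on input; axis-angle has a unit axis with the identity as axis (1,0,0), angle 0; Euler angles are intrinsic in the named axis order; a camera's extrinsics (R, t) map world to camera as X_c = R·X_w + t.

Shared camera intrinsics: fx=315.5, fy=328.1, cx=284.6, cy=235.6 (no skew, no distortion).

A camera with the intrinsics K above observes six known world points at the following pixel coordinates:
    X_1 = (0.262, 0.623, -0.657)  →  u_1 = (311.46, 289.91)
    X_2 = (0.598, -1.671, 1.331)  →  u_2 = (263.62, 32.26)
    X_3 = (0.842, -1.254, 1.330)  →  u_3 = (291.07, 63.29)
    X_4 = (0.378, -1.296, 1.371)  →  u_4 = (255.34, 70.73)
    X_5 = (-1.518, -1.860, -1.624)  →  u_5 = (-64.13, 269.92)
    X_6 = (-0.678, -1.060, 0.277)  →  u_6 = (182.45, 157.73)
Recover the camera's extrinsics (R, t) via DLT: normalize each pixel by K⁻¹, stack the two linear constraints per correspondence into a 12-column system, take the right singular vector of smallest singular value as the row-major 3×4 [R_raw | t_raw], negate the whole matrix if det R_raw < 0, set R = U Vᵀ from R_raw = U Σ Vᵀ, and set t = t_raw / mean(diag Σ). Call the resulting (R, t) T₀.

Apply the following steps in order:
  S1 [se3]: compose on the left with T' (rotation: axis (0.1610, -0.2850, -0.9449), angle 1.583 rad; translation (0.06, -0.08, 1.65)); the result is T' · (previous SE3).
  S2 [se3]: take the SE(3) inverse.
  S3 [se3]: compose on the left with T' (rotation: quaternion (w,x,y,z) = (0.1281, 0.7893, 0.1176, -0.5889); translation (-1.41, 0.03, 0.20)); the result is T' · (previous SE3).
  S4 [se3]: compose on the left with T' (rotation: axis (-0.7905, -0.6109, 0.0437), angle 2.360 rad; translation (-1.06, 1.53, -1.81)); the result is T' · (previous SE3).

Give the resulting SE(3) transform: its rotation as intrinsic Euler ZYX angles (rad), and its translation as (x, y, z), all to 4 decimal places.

source (pnp_recover): camera pose = R=[0.9539 0.2409 -0.1790; -0.2971 0.6731 -0.6773; -0.0427 0.6992 0.7136], t=(-0.1800, -0.1300, 4.0100)
after S1 (compose_se3): R=[-0.2348 0.3011 -0.9242; -0.9711 -0.1137 0.2097; -0.0419 0.9468 0.3191], t=(-1.8196, 0.5368, 5.1452)
after S2 (invert_se3): R=[-0.2348 -0.9711 -0.0419; 0.3011 -0.1137 0.9468; -0.9242 0.2097 0.3191], t=(0.3098, -4.2624, -3.4362)
after S3 (compose_se3): R=[0.8672 -0.4976 0.0199; 0.0238 0.0016 -0.9997; 0.4974 0.8674 0.0132], t=(0.3328, 5.2162, 0.5713)
after S4 (compose_se3): R=[0.0865 -0.6017 -0.7940; 0.9953 0.0171 0.0955; -0.0438 -0.7985 0.6003], t=(2.9261, 1.7331, -5.2327)

rotation (euler_zyx) = (1.4841, 0.0438, -0.9262), translation = (2.9261, 1.7331, -5.2327)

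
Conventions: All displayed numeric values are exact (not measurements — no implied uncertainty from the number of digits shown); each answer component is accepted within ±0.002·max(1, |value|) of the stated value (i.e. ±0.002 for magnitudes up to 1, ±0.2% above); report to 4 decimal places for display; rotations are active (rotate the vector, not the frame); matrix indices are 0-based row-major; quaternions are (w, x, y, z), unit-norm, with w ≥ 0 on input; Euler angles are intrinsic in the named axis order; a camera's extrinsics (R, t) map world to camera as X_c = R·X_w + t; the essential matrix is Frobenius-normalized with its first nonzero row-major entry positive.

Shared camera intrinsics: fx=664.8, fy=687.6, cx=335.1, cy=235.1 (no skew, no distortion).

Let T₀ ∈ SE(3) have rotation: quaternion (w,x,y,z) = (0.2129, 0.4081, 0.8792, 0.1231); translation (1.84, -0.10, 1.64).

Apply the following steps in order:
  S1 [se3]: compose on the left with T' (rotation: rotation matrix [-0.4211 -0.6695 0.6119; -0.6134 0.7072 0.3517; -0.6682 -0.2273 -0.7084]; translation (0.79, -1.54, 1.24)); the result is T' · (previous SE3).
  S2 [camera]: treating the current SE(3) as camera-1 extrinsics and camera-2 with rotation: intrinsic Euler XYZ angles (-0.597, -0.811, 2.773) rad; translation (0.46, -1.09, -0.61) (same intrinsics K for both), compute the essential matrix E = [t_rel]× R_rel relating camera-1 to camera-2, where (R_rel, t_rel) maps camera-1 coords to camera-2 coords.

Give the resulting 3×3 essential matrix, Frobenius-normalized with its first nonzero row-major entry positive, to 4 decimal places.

after S1 (compose_se3): R=[-0.4405 -0.4675 -0.7664; 0.8017 0.1794 -0.5702; 0.4041 -0.8656 0.2958], t=(1.0858, -2.1626, -1.1286)
after S2 (essential): [0.1686 -0.0246 0.6347; -0.6327 -0.1426 0.0484; 0.2209 0.0772 -0.3006]

matrix = [0.1686 -0.0246 0.6347; -0.6327 -0.1426 0.0484; 0.2209 0.0772 -0.3006]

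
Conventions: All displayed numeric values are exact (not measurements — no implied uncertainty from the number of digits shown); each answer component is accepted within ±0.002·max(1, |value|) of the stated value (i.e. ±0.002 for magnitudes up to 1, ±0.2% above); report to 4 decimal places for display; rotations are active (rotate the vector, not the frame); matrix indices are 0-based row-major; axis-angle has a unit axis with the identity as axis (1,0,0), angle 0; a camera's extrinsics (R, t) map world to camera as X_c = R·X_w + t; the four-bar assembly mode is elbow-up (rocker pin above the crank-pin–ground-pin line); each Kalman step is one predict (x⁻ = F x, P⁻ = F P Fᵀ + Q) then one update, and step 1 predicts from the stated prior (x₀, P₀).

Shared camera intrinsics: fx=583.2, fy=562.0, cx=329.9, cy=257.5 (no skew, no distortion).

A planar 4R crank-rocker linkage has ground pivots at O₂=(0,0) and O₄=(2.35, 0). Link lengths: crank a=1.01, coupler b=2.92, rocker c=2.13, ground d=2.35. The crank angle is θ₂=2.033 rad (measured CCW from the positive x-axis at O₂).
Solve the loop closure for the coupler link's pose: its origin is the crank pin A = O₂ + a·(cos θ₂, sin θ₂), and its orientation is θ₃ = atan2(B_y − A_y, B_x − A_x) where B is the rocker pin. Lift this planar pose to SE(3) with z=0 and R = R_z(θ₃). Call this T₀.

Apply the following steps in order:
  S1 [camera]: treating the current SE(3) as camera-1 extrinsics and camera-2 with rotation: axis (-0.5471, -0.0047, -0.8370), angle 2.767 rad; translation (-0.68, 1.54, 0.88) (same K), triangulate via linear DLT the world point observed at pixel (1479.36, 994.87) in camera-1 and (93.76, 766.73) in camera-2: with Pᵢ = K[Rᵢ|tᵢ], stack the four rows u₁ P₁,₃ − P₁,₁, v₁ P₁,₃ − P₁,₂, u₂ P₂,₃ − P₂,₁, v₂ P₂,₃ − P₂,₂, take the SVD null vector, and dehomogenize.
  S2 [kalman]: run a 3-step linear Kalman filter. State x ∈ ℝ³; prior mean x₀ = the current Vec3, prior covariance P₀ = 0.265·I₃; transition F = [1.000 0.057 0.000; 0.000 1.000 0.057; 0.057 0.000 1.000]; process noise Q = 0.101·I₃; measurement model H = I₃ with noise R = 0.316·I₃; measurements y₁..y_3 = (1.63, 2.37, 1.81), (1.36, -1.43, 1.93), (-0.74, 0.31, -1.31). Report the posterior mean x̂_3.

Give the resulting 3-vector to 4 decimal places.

source (fourbar_fk): coupler pose = R=[0.9084 -0.4181 0.0000; 0.4181 0.9084 0.0000; 0.0000 0.0000 1.0000], t=(-0.4504, 0.9040, 0.0000)
after S1 (triangulate): (1.1651, -0.8312, 0.4848)
after S2 (kf_track): (0.4299, 0.0574, 0.3382)

result = (0.4299, 0.0574, 0.3382)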